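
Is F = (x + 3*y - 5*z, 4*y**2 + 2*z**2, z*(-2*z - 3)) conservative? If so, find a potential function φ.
No, ∇×F = (-4*z, -5, -3) ≠ 0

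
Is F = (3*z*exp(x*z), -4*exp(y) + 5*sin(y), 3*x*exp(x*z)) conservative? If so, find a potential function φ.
Yes, F is conservative. φ = -4*exp(y) + 3*exp(x*z) - 5*cos(y)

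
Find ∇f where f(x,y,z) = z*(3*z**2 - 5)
(0, 0, 9*z**2 - 5)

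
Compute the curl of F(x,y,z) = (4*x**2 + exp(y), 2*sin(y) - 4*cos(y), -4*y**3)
(-12*y**2, 0, -exp(y))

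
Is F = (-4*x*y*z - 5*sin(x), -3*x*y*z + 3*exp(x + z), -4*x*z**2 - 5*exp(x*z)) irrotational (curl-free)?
No, ∇×F = (3*x*y - 3*exp(x + z), -4*x*y + 4*z**2 + 5*z*exp(x*z), 4*x*z - 3*y*z + 3*exp(x + z))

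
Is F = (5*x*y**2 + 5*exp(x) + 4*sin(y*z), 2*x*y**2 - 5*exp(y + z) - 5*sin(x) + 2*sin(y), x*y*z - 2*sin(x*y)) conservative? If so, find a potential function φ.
No, ∇×F = (x*z - 2*x*cos(x*y) + 5*exp(y + z), y*(-z + 2*cos(x*y) + 4*cos(y*z)), -10*x*y + 2*y**2 - 4*z*cos(y*z) - 5*cos(x)) ≠ 0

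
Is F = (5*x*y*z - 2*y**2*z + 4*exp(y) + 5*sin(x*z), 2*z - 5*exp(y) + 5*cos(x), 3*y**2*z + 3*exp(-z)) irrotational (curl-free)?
No, ∇×F = (6*y*z - 2, 5*x*y + 5*x*cos(x*z) - 2*y**2, -5*x*z + 4*y*z - 4*exp(y) - 5*sin(x))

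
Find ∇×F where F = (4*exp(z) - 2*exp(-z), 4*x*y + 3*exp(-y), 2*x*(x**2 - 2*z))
(0, -6*x**2 + 4*z + 4*exp(z) + 2*exp(-z), 4*y)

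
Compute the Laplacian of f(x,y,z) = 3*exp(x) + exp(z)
3*exp(x) + exp(z)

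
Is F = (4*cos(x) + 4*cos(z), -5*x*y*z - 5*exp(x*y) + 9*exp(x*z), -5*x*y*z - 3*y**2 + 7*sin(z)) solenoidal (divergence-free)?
No, ∇·F = -5*x*y - 5*x*z - 5*x*exp(x*y) - 4*sin(x) + 7*cos(z)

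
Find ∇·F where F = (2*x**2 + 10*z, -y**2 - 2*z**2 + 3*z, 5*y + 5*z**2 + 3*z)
4*x - 2*y + 10*z + 3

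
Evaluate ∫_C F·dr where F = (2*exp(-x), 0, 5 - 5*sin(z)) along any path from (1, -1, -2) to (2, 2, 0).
-2*exp(-2) + 2*exp(-1) - 5*cos(2) + 15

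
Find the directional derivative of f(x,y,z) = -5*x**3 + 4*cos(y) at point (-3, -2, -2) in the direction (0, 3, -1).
6*sqrt(10)*sin(2)/5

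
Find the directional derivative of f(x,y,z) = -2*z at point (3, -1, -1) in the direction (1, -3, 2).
-2*sqrt(14)/7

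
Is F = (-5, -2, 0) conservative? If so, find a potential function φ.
Yes, F is conservative. φ = -5*x - 2*y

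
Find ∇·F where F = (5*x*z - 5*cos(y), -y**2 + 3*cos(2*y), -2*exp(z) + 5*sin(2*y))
-2*y + 5*z - 2*exp(z) - 6*sin(2*y)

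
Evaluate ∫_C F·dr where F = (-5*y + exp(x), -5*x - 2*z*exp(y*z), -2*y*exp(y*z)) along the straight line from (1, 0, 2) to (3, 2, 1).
-28 - 2*exp(2) - E + exp(3)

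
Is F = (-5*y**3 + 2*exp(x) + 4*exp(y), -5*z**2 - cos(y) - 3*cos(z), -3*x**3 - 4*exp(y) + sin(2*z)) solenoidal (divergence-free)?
No, ∇·F = 2*exp(x) + sin(y) + 2*cos(2*z)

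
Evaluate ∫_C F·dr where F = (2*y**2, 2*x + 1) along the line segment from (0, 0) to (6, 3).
57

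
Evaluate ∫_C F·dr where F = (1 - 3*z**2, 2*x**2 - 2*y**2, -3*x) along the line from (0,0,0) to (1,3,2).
-22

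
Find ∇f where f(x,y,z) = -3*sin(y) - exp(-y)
(0, -3*cos(y) + exp(-y), 0)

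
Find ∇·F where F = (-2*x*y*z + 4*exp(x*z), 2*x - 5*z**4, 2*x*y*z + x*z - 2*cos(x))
2*x*y + x - 2*y*z + 4*z*exp(x*z)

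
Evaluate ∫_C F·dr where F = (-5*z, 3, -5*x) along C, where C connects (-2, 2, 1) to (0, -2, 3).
-22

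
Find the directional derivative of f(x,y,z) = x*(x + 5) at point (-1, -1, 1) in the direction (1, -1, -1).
sqrt(3)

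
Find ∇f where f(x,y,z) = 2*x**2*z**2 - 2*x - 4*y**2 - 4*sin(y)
(4*x*z**2 - 2, -8*y - 4*cos(y), 4*x**2*z)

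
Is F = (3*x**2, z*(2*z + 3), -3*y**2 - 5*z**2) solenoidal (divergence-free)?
No, ∇·F = 6*x - 10*z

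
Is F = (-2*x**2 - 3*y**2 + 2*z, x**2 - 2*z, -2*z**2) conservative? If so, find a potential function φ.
No, ∇×F = (2, 2, 2*x + 6*y) ≠ 0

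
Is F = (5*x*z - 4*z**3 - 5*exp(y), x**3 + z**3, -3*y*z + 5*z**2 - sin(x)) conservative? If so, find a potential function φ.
No, ∇×F = (3*z*(-z - 1), 5*x - 12*z**2 + cos(x), 3*x**2 + 5*exp(y)) ≠ 0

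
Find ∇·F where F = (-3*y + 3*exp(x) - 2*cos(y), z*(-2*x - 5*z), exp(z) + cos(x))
3*exp(x) + exp(z)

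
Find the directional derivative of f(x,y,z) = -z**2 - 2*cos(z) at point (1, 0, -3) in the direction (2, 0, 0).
0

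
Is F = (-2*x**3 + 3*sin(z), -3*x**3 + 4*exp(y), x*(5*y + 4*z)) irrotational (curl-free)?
No, ∇×F = (5*x, -5*y - 4*z + 3*cos(z), -9*x**2)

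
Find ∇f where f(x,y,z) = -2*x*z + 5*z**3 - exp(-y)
(-2*z, exp(-y), -2*x + 15*z**2)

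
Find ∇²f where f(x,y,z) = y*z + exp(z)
exp(z)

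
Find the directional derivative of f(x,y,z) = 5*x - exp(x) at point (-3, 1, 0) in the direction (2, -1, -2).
10/3 - 2*exp(-3)/3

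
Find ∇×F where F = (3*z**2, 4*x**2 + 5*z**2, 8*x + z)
(-10*z, 6*z - 8, 8*x)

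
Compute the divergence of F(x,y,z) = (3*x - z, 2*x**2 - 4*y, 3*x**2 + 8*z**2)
16*z - 1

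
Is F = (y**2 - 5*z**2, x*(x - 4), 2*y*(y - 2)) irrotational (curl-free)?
No, ∇×F = (4*y - 4, -10*z, 2*x - 2*y - 4)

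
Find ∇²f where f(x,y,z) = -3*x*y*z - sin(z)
sin(z)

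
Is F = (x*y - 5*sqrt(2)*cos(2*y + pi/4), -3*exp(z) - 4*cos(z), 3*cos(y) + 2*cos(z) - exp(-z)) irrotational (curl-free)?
No, ∇×F = (3*exp(z) - 3*sin(y) - 4*sin(z), 0, -x - 10*sqrt(2)*sin(2*y + pi/4))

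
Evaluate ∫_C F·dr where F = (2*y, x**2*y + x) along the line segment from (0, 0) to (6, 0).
0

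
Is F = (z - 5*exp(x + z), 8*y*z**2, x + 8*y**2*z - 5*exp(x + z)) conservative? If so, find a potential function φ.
Yes, F is conservative. φ = x*z + 4*y**2*z**2 - 5*exp(x + z)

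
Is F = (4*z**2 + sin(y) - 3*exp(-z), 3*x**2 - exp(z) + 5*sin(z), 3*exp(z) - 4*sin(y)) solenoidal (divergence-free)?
No, ∇·F = 3*exp(z)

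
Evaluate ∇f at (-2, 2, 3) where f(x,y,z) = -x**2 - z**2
(4, 0, -6)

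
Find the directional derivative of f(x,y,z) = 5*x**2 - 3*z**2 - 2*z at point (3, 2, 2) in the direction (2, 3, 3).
9*sqrt(22)/11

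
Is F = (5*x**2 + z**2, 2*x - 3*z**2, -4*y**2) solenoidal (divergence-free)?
No, ∇·F = 10*x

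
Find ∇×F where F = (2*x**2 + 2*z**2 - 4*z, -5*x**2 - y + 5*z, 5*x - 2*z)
(-5, 4*z - 9, -10*x)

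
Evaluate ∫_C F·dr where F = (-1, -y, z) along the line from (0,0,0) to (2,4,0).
-10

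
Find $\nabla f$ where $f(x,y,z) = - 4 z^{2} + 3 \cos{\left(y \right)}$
(0, -3*sin(y), -8*z)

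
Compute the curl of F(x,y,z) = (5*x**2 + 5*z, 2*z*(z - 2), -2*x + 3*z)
(4 - 4*z, 7, 0)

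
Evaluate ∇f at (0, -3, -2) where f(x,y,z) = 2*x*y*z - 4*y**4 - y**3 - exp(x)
(11, 405, 0)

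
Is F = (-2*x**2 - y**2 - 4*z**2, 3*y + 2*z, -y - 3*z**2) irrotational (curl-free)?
No, ∇×F = (-3, -8*z, 2*y)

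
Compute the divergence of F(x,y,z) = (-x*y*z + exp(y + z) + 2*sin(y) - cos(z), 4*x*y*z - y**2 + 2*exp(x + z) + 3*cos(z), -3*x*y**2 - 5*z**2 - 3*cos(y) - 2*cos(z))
4*x*z - y*z - 2*y - 10*z + 2*sin(z)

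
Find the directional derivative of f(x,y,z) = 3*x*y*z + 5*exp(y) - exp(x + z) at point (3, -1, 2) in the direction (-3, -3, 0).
sqrt(2)*(-12*E - 5 + exp(6))*exp(-1)/2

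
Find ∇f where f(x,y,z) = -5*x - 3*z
(-5, 0, -3)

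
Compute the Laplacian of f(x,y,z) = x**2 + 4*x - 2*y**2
-2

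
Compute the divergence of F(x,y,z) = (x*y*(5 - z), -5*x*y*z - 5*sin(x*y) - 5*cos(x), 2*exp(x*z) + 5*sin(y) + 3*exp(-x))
-5*x*z + 2*x*exp(x*z) - 5*x*cos(x*y) - y*(z - 5)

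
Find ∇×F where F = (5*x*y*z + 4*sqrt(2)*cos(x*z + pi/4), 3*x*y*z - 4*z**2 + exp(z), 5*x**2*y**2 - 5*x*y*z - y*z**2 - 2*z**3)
(10*x**2*y - 3*x*y - 5*x*z - z**2 + 8*z - exp(z), -10*x*y**2 + 5*x*y - 4*sqrt(2)*x*sin(x*z + pi/4) + 5*y*z, z*(-5*x + 3*y))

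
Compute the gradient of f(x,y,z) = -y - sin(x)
(-cos(x), -1, 0)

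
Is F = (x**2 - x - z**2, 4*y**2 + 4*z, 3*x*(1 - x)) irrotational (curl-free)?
No, ∇×F = (-4, 6*x - 2*z - 3, 0)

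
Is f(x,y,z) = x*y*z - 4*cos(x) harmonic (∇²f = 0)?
No, ∇²f = 4*cos(x)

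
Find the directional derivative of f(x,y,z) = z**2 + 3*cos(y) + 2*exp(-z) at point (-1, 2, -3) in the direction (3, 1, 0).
-3*sqrt(10)*sin(2)/10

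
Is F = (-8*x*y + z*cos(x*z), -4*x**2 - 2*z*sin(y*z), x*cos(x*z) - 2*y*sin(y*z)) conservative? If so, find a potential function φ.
Yes, F is conservative. φ = -4*x**2*y + sin(x*z) + 2*cos(y*z)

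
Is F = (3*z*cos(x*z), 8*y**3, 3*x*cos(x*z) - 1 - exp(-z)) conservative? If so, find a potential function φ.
Yes, F is conservative. φ = 2*y**4 - z + 3*sin(x*z) + exp(-z)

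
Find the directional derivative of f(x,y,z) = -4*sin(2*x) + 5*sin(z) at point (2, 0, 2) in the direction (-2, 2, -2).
sqrt(3)*(8*cos(4) - 5*cos(2))/3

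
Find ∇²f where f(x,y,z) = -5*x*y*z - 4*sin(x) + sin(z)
4*sin(x) - sin(z)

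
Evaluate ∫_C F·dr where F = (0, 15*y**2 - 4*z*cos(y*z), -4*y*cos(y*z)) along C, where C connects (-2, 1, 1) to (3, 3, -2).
4*sin(6) + 4*sin(1) + 130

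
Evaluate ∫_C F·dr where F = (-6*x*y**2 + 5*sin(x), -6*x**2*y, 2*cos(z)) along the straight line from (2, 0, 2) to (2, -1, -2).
-12 - 4*sin(2)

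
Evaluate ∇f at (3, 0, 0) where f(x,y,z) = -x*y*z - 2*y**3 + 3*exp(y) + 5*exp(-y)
(0, -2, 0)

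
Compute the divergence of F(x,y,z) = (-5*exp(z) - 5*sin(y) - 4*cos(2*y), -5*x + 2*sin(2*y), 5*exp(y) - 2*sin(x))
4*cos(2*y)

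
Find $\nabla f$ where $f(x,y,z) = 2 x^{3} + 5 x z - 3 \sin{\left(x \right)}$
(6*x**2 + 5*z - 3*cos(x), 0, 5*x)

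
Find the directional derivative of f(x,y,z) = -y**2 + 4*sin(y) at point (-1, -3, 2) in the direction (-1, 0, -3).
0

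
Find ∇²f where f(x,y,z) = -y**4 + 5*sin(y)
-12*y**2 - 5*sin(y)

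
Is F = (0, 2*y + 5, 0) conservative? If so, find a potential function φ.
Yes, F is conservative. φ = y*(y + 5)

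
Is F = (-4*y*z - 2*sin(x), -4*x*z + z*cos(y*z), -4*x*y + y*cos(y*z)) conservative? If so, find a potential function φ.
Yes, F is conservative. φ = -4*x*y*z + sin(y*z) + 2*cos(x)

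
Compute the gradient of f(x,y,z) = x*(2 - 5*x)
(2 - 10*x, 0, 0)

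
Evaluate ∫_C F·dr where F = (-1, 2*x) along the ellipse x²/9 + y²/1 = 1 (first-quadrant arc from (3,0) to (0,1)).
3 + 3*pi/2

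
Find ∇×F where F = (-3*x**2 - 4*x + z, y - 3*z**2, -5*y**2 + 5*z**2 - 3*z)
(-10*y + 6*z, 1, 0)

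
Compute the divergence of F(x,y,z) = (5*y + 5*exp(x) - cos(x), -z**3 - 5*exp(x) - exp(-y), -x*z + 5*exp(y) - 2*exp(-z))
-x + 5*exp(x) + sin(x) + 2*exp(-z) + exp(-y)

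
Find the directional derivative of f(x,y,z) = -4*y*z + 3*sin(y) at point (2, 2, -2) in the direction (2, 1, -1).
sqrt(6)*(3*cos(2) + 16)/6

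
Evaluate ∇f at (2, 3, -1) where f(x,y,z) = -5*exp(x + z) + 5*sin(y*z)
(-5*E, -5*cos(3), 15*cos(3) - 5*E)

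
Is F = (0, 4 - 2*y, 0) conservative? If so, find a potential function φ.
Yes, F is conservative. φ = y*(4 - y)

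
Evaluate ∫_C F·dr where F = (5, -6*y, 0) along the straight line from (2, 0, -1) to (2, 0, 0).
0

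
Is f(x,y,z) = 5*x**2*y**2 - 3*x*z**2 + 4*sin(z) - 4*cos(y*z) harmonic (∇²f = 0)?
No, ∇²f = 10*x**2 - 6*x + 4*y**2*cos(y*z) + 10*y**2 + 4*z**2*cos(y*z) - 4*sin(z)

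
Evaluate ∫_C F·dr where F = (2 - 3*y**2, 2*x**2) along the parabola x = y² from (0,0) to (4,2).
-16/5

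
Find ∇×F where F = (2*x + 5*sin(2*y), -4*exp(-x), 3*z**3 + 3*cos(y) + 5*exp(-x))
(-3*sin(y), 5*exp(-x), -10*cos(2*y) + 4*exp(-x))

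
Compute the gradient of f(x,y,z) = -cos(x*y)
(y*sin(x*y), x*sin(x*y), 0)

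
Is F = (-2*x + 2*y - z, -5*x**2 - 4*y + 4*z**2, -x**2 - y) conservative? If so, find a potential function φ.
No, ∇×F = (-8*z - 1, 2*x - 1, -10*x - 2) ≠ 0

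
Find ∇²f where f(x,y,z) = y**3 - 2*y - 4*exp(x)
6*y - 4*exp(x)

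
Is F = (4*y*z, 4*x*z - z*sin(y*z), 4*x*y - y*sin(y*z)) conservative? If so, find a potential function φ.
Yes, F is conservative. φ = 4*x*y*z + cos(y*z)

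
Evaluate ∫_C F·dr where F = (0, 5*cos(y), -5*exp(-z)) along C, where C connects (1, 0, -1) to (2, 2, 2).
-5*E + 5*exp(-2) + 5*sin(2)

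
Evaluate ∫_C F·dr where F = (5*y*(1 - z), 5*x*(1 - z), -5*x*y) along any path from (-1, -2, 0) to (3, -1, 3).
20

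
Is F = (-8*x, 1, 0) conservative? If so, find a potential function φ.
Yes, F is conservative. φ = -4*x**2 + y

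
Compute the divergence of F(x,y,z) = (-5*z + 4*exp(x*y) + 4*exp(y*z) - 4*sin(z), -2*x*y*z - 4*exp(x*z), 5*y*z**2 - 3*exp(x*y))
-2*x*z + 10*y*z + 4*y*exp(x*y)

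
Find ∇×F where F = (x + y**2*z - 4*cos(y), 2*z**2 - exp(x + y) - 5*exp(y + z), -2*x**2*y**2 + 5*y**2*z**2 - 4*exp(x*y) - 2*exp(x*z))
(-4*x**2*y - 4*x*exp(x*y) + 10*y*z**2 - 4*z + 5*exp(y + z), 4*x*y**2 + y**2 + 4*y*exp(x*y) + 2*z*exp(x*z), -2*y*z - exp(x + y) - 4*sin(y))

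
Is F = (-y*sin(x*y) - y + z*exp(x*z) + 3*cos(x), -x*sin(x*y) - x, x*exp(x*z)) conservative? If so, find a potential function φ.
Yes, F is conservative. φ = -x*y + exp(x*z) + 3*sin(x) + cos(x*y)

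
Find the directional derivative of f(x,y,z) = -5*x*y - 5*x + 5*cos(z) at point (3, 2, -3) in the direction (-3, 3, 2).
5*sqrt(22)*sin(3)/11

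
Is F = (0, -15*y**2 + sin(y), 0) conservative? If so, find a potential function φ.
Yes, F is conservative. φ = -5*y**3 - cos(y)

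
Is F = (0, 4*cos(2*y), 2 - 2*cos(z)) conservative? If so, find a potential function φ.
Yes, F is conservative. φ = 2*z + 2*sin(2*y) - 2*sin(z)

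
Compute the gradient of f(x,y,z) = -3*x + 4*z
(-3, 0, 4)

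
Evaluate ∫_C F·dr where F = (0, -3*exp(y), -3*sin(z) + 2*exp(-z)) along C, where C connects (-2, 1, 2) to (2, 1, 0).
2*exp(-2) + 1 - 3*cos(2)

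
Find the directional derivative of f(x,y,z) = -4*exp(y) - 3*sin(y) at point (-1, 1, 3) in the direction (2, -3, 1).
3*sqrt(14)*(3*cos(1) + 4*E)/14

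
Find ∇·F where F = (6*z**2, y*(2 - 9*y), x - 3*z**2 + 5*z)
-18*y - 6*z + 7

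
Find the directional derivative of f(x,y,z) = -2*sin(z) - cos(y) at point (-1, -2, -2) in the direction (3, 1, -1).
sqrt(11)*(-sin(2) + 2*cos(2))/11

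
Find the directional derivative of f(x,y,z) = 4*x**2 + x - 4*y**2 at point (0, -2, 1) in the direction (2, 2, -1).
34/3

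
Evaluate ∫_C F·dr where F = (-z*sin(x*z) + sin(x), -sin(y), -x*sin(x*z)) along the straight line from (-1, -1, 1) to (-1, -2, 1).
-cos(1) + cos(2)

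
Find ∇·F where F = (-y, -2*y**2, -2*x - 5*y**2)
-4*y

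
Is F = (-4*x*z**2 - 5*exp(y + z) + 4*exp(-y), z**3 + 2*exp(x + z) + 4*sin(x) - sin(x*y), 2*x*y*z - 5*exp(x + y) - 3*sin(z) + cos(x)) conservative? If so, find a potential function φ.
No, ∇×F = (2*x*z - 3*z**2 - 5*exp(x + y) - 2*exp(x + z), -8*x*z - 2*y*z + 5*exp(x + y) - 5*exp(y + z) + sin(x), ((-y*cos(x*y) + 2*exp(x + z) + 5*exp(y + z) + 4*cos(x))*exp(y) + 4)*exp(-y)) ≠ 0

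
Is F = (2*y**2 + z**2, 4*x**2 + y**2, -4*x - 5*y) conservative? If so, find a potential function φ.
No, ∇×F = (-5, 2*z + 4, 8*x - 4*y) ≠ 0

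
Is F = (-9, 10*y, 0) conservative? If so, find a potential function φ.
Yes, F is conservative. φ = -9*x + 5*y**2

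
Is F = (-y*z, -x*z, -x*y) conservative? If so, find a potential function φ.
Yes, F is conservative. φ = -x*y*z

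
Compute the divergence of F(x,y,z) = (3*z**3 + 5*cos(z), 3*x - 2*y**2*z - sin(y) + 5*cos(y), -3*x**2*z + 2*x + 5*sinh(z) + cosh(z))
-3*x**2 - 4*y*z - 5*sin(y) - cos(y) + sinh(z) + 5*cosh(z)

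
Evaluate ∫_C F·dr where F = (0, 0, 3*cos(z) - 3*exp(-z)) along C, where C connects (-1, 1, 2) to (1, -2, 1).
-3*sin(2) - 3*exp(-2) + 3*exp(-1) + 3*sin(1)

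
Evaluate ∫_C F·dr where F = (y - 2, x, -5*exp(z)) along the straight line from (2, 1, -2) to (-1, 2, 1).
-5*E + 5*exp(-2) + 2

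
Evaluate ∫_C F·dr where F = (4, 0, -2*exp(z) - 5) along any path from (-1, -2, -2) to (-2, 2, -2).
-4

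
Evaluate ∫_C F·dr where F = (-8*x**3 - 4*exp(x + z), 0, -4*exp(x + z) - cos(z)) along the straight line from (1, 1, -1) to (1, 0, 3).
-4*exp(4) - sin(1) - sin(3) + 4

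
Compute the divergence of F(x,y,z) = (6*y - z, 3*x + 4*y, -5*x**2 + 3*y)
4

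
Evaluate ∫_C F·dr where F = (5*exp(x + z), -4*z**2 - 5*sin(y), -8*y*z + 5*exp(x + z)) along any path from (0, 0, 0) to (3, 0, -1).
-5 + 5*exp(2)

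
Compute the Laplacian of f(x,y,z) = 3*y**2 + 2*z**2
10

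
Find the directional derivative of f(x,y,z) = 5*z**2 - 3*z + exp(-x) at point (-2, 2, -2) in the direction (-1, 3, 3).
sqrt(19)*(-69 + exp(2))/19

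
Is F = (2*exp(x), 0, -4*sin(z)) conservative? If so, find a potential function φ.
Yes, F is conservative. φ = 2*exp(x) + 4*cos(z)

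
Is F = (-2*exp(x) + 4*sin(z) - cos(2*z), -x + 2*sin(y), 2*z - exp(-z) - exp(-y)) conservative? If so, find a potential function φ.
No, ∇×F = (exp(-y), 4*(sin(z) + 1)*cos(z), -1) ≠ 0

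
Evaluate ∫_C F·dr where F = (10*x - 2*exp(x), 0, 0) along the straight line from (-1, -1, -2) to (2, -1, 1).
-2*exp(2) + 2*exp(-1) + 15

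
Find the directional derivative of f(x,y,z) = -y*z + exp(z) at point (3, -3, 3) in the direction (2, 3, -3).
3*sqrt(22)*(-exp(3) - 6)/22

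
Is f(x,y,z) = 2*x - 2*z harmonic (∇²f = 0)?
Yes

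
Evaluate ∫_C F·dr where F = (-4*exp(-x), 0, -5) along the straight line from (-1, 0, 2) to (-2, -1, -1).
-4*E + 15 + 4*exp(2)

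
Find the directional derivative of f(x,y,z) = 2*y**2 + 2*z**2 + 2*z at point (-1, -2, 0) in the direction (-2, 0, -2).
-sqrt(2)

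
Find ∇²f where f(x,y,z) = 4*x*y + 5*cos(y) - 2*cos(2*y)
-5*cos(y) + 8*cos(2*y)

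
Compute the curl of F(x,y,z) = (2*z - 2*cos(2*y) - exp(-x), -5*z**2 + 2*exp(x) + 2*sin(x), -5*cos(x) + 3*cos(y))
(10*z - 3*sin(y), 2 - 5*sin(x), 2*exp(x) - 4*sin(2*y) + 2*cos(x))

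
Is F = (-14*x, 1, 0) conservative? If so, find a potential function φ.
Yes, F is conservative. φ = -7*x**2 + y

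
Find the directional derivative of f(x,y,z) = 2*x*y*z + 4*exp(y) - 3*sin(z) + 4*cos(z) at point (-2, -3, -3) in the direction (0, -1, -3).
sqrt(10)*(-48*exp(3) + 9*exp(3)*cos(3) - 12*exp(3)*sin(3) - 4)*exp(-3)/10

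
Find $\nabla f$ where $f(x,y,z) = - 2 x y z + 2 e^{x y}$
(2*y*(-z + exp(x*y)), 2*x*(-z + exp(x*y)), -2*x*y)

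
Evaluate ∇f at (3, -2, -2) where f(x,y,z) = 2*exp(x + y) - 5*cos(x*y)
(10*sin(6) + 2*E, -15*sin(6) + 2*E, 0)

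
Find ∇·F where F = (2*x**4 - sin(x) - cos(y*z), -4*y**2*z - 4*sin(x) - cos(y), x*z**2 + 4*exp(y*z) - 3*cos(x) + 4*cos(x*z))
8*x**3 + 2*x*z - 4*x*sin(x*z) - 8*y*z + 4*y*exp(y*z) + sin(y) - cos(x)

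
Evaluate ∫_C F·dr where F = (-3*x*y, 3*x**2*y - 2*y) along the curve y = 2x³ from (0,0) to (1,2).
-7/10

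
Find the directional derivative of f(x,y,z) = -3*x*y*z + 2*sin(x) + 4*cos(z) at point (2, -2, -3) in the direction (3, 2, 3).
3*sqrt(22)*(cos(2) + 2*sin(3) + 3)/11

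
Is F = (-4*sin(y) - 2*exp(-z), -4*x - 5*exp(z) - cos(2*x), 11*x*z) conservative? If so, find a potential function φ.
No, ∇×F = (5*exp(z), -11*z + 2*exp(-z), 2*sin(2*x) + 4*cos(y) - 4) ≠ 0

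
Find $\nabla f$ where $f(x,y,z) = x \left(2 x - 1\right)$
(4*x - 1, 0, 0)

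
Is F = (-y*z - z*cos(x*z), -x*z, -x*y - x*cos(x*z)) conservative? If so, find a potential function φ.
Yes, F is conservative. φ = -x*y*z - sin(x*z)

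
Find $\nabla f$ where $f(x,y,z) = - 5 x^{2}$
(-10*x, 0, 0)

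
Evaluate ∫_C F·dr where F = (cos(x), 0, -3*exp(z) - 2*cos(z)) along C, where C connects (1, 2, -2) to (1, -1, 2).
-3*exp(2) - 4*sin(2) + 3*exp(-2)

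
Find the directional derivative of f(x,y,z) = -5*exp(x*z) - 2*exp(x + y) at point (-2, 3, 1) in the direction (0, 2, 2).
sqrt(2)*(5 - exp(3))*exp(-2)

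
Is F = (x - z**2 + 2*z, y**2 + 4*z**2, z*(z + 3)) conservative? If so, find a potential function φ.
No, ∇×F = (-8*z, 2 - 2*z, 0) ≠ 0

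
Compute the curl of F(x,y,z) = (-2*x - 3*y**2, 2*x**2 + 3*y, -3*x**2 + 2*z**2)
(0, 6*x, 4*x + 6*y)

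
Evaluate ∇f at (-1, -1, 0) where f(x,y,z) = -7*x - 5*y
(-7, -5, 0)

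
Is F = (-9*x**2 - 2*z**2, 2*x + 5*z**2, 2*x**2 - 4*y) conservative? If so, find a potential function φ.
No, ∇×F = (-10*z - 4, -4*x - 4*z, 2) ≠ 0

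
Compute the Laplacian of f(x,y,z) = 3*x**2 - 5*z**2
-4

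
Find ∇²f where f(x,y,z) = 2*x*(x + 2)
4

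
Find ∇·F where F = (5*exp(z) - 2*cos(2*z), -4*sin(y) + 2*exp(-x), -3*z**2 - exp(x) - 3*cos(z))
-6*z + 3*sin(z) - 4*cos(y)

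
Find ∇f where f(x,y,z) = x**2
(2*x, 0, 0)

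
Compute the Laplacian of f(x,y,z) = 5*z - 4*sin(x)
4*sin(x)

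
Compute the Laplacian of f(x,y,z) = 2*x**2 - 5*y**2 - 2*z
-6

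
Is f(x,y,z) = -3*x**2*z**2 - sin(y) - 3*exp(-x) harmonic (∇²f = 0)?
No, ∇²f = -6*x**2 - 6*z**2 + sin(y) - 3*exp(-x)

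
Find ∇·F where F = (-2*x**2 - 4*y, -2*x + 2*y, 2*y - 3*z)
-4*x - 1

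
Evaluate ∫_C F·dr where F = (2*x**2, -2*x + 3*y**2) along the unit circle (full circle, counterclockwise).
-2*pi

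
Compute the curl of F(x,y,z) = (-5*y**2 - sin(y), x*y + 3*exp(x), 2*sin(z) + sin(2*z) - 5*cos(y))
(5*sin(y), 0, 11*y + 3*exp(x) + cos(y))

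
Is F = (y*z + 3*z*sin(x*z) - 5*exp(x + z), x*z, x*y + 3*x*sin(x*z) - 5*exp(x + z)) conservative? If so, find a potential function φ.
Yes, F is conservative. φ = x*y*z - 5*exp(x + z) - 3*cos(x*z)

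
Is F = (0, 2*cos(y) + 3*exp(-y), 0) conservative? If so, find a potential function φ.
Yes, F is conservative. φ = 2*sin(y) - 3*exp(-y)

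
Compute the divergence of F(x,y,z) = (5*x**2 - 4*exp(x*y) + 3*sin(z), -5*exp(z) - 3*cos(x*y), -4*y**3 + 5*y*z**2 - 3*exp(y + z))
3*x*sin(x*y) + 10*x + 10*y*z - 4*y*exp(x*y) - 3*exp(y + z)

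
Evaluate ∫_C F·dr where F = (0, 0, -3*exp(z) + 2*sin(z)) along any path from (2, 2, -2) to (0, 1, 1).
-3*E - 2*cos(1) + 2*cos(2) + 3*exp(-2)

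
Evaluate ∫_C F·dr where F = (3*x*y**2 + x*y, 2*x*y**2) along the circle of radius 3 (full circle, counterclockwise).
81*pi/2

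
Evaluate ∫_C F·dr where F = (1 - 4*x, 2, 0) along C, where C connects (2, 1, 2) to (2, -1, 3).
-4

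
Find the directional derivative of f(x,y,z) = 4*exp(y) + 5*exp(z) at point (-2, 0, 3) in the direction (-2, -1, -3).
sqrt(14)*(-15*exp(3) - 4)/14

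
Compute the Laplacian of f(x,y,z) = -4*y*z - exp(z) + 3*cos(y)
-exp(z) - 3*cos(y)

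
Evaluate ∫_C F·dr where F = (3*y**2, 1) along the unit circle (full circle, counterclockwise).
0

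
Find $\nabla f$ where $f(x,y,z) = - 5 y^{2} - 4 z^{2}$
(0, -10*y, -8*z)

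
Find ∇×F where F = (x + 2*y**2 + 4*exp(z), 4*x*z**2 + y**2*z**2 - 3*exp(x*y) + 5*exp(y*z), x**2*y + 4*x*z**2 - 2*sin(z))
(x**2 - 8*x*z - 2*y**2*z - 5*y*exp(y*z), -2*x*y - 4*z**2 + 4*exp(z), -3*y*exp(x*y) - 4*y + 4*z**2)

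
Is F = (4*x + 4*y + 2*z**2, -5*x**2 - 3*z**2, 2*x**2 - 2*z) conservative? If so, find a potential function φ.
No, ∇×F = (6*z, -4*x + 4*z, -10*x - 4) ≠ 0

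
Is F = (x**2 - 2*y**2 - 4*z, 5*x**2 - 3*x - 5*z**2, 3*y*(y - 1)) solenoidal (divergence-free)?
No, ∇·F = 2*x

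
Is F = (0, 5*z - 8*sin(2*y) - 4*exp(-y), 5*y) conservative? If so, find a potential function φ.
Yes, F is conservative. φ = 5*y*z + 4*cos(2*y) + 4*exp(-y)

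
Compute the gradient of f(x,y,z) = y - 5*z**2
(0, 1, -10*z)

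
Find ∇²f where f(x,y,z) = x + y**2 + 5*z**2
12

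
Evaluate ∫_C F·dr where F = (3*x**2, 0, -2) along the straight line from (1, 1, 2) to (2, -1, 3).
5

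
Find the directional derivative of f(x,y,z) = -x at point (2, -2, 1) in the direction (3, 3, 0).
-sqrt(2)/2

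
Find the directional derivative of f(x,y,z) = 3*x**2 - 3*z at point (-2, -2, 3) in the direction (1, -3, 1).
-15*sqrt(11)/11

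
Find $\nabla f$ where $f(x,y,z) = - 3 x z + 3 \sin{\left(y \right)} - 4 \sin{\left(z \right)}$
(-3*z, 3*cos(y), -3*x - 4*cos(z))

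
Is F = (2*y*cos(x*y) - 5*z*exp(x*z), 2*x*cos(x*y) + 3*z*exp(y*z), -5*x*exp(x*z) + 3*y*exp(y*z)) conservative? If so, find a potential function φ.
Yes, F is conservative. φ = -5*exp(x*z) + 3*exp(y*z) + 2*sin(x*y)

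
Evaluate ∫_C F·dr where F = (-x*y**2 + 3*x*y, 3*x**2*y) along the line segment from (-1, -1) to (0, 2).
-1/2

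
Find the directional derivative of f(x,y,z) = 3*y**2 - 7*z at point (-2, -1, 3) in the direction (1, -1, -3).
27*sqrt(11)/11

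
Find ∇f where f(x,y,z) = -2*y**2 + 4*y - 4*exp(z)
(0, 4 - 4*y, -4*exp(z))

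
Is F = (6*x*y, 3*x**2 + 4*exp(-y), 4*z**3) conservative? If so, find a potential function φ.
Yes, F is conservative. φ = 3*x**2*y + z**4 - 4*exp(-y)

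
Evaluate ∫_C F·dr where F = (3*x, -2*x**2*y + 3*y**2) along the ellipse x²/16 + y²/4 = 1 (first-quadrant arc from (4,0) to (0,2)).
-48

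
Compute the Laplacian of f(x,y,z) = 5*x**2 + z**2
12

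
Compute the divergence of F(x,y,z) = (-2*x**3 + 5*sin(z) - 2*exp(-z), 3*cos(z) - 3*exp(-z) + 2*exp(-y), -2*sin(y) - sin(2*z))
-6*x**2 - 2*cos(2*z) - 2*exp(-y)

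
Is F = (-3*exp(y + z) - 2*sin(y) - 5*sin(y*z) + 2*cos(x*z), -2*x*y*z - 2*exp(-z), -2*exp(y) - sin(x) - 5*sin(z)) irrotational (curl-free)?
No, ∇×F = (2*x*y - 2*exp(y) - 2*exp(-z), -2*x*sin(x*z) - 5*y*cos(y*z) - 3*exp(y + z) + cos(x), -2*y*z + 5*z*cos(y*z) + 3*exp(y + z) + 2*cos(y))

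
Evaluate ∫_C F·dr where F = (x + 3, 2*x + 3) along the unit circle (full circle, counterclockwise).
2*pi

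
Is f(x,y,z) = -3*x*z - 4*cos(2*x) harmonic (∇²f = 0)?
No, ∇²f = 16*cos(2*x)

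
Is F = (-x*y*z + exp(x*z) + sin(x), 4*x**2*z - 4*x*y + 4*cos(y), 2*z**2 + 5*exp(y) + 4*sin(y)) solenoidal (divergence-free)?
No, ∇·F = -4*x - y*z + z*exp(x*z) + 4*z - 4*sin(y) + cos(x)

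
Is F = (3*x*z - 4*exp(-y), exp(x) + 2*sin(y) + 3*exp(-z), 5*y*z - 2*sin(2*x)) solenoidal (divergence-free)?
No, ∇·F = 5*y + 3*z + 2*cos(y)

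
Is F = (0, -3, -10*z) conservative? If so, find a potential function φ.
Yes, F is conservative. φ = -3*y - 5*z**2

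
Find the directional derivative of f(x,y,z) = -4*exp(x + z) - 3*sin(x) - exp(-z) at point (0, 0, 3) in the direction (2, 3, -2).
2*sqrt(17)*(-3*exp(3) - 1)*exp(-3)/17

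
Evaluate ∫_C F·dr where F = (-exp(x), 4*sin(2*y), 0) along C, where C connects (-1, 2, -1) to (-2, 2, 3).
-(1 - E)*exp(-2)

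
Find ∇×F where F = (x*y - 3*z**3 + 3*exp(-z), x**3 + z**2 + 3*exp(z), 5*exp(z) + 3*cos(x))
(-2*z - 3*exp(z), -9*z**2 + 3*sin(x) - 3*exp(-z), x*(3*x - 1))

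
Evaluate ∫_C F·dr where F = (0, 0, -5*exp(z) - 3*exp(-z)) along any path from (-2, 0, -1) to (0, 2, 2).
(-5*exp(4) - 3*exp(3) + 3 + 5*E)*exp(-2)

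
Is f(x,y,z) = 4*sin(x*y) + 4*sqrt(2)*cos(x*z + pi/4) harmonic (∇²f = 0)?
No, ∇²f = -4*x**2*sin(x*y) - 4*sqrt(2)*x**2*cos(x*z + pi/4) - 4*y**2*sin(x*y) - 4*sqrt(2)*z**2*cos(x*z + pi/4)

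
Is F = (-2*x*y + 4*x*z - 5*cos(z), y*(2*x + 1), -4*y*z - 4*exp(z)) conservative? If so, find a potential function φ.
No, ∇×F = (-4*z, 4*x + 5*sin(z), 2*x + 2*y) ≠ 0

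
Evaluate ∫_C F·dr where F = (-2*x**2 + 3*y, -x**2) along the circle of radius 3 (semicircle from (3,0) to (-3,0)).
36 - 27*pi/2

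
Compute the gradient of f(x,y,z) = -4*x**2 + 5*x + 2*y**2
(5 - 8*x, 4*y, 0)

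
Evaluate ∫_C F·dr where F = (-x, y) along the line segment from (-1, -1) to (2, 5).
21/2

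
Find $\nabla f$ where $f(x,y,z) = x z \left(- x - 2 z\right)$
(2*z*(-x - z), 0, x*(-x - 4*z))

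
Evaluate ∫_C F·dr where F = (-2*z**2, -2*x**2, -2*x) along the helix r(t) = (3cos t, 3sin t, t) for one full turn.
-24*pi**2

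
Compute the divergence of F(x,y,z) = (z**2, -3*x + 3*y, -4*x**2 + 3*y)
3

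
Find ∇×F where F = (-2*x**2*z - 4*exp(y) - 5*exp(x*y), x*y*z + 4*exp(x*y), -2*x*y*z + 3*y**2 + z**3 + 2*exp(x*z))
(-x*y - 2*x*z + 6*y, -2*x**2 + 2*y*z - 2*z*exp(x*z), 5*x*exp(x*y) + y*z + 4*y*exp(x*y) + 4*exp(y))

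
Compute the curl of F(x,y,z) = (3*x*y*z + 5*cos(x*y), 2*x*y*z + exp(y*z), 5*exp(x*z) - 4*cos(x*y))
(-2*x*y + 4*x*sin(x*y) - y*exp(y*z), 3*x*y - 4*y*sin(x*y) - 5*z*exp(x*z), -3*x*z + 5*x*sin(x*y) + 2*y*z)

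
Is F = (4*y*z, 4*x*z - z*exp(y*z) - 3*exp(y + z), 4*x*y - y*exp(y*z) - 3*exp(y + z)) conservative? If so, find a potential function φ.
Yes, F is conservative. φ = 4*x*y*z - exp(y*z) - 3*exp(y + z)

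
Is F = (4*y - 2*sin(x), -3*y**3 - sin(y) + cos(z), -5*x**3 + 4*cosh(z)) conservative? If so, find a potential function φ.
No, ∇×F = (sin(z), 15*x**2, -4) ≠ 0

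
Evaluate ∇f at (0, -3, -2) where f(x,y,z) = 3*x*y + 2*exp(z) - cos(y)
(-9, -sin(3), 2*exp(-2))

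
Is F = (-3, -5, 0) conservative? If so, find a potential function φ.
Yes, F is conservative. φ = -3*x - 5*y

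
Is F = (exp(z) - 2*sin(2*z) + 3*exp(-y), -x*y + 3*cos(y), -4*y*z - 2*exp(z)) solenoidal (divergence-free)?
No, ∇·F = -x - 4*y - 2*exp(z) - 3*sin(y)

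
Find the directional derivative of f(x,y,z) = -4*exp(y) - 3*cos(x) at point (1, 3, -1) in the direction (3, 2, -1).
sqrt(14)*(-8*exp(3) + 9*sin(1))/14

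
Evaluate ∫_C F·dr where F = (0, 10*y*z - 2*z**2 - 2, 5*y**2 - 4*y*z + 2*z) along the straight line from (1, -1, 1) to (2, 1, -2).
-26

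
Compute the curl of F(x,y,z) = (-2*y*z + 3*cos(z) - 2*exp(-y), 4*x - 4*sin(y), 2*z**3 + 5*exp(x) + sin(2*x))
(0, -2*y - 5*exp(x) - 3*sin(z) - 2*cos(2*x), 2*z + 4 - 2*exp(-y))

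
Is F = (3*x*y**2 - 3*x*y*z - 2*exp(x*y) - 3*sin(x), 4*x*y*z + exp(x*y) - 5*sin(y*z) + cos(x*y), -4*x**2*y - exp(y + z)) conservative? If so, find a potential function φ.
No, ∇×F = (-4*x**2 - 4*x*y + 5*y*cos(y*z) - exp(y + z), 5*x*y, -6*x*y + 3*x*z + 2*x*exp(x*y) + 4*y*z + y*exp(x*y) - y*sin(x*y)) ≠ 0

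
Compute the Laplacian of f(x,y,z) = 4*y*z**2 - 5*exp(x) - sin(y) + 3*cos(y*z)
-y*(3*y*cos(y*z) - 8) - 3*z**2*cos(y*z) - 5*exp(x) + sin(y)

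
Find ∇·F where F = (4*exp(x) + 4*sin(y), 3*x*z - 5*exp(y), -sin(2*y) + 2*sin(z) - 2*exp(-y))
4*exp(x) - 5*exp(y) + 2*cos(z)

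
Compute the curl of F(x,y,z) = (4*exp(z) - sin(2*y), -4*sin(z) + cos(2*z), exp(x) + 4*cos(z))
(4*(sin(z) + 1)*cos(z), -exp(x) + 4*exp(z), 2*cos(2*y))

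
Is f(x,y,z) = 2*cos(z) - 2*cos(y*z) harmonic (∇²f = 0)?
No, ∇²f = 2*y**2*cos(y*z) + 2*z**2*cos(y*z) - 2*cos(z)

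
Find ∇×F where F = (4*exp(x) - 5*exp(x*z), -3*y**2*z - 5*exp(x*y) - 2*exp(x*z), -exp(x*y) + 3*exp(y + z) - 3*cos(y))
(-x*exp(x*y) + 2*x*exp(x*z) + 3*y**2 + 3*exp(y + z) + 3*sin(y), -5*x*exp(x*z) + y*exp(x*y), -5*y*exp(x*y) - 2*z*exp(x*z))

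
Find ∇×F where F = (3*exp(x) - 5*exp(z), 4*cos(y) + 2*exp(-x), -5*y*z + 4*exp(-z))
(-5*z, -5*exp(z), -2*exp(-x))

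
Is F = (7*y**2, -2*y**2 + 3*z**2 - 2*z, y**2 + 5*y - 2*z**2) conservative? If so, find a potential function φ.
No, ∇×F = (2*y - 6*z + 7, 0, -14*y) ≠ 0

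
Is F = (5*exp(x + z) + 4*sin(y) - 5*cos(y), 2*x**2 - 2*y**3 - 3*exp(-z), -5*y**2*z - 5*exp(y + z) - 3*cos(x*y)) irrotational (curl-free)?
No, ∇×F = (3*x*sin(x*y) - 10*y*z - 5*exp(y + z) - 3*exp(-z), -3*y*sin(x*y) + 5*exp(x + z), 4*x - 5*sin(y) - 4*cos(y))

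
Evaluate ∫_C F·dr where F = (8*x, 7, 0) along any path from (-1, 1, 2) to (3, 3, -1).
46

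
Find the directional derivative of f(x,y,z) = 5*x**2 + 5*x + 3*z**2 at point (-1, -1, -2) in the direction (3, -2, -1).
-3*sqrt(14)/14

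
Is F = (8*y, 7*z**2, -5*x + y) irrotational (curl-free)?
No, ∇×F = (1 - 14*z, 5, -8)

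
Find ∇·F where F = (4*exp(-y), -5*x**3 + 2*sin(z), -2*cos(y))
0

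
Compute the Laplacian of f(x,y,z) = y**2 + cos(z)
2 - cos(z)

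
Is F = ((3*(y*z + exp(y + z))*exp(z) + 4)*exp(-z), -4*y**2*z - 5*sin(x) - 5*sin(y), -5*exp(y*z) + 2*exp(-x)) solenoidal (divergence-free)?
No, ∇·F = -8*y*z - 5*y*exp(y*z) - 5*cos(y)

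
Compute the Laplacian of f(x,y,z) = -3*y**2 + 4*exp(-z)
-6 + 4*exp(-z)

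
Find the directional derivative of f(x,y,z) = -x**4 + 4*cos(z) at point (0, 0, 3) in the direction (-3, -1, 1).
-4*sqrt(11)*sin(3)/11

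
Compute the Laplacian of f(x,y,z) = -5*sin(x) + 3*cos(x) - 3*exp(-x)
5*sin(x) - 3*cos(x) - 3*exp(-x)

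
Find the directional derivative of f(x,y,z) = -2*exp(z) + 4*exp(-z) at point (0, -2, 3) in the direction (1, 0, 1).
sqrt(2)*(-exp(6) - 2)*exp(-3)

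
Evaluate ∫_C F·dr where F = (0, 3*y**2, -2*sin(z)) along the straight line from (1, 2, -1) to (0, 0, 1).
-8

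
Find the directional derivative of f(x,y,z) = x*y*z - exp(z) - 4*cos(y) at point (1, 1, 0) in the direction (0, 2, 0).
4*sin(1)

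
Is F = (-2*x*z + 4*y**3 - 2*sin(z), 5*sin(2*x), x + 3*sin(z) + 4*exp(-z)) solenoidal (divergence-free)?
No, ∇·F = -2*z + 3*cos(z) - 4*exp(-z)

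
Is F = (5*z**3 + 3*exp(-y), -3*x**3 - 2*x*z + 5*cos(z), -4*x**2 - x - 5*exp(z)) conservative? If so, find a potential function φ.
No, ∇×F = (2*x + 5*sin(z), 8*x + 15*z**2 + 1, -9*x**2 - 2*z + 3*exp(-y)) ≠ 0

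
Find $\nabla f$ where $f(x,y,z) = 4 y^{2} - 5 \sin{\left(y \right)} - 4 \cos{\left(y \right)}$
(0, 8*y + 4*sin(y) - 5*cos(y), 0)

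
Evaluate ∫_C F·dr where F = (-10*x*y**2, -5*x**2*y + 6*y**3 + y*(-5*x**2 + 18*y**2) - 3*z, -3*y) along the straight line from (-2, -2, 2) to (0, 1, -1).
-19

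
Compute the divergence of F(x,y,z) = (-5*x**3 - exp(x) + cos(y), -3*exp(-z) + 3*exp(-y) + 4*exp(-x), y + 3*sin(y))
-15*x**2 - exp(x) - 3*exp(-y)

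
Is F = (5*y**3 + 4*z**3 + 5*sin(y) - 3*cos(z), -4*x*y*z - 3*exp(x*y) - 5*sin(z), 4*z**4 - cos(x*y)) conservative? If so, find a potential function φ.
No, ∇×F = (4*x*y + x*sin(x*y) + 5*cos(z), -y*sin(x*y) + 12*z**2 + 3*sin(z), -15*y**2 - 4*y*z - 3*y*exp(x*y) - 5*cos(y)) ≠ 0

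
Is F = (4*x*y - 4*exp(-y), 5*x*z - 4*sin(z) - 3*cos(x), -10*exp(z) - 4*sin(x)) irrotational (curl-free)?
No, ∇×F = (-5*x + 4*cos(z), 4*cos(x), -4*x + 5*z + 3*sin(x) - 4*exp(-y))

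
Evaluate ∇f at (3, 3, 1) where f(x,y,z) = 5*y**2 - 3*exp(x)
(-3*exp(3), 30, 0)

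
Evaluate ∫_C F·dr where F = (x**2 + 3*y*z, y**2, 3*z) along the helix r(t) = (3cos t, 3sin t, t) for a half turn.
-21*pi**2/4 - 18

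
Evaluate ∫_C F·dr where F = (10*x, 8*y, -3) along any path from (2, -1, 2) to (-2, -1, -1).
9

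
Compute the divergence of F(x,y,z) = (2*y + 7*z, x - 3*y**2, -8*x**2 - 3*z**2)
-6*y - 6*z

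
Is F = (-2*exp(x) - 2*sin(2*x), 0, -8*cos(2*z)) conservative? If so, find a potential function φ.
Yes, F is conservative. φ = -2*exp(x) - 4*sin(2*z) + cos(2*x)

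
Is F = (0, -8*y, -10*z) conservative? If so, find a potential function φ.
Yes, F is conservative. φ = -4*y**2 - 5*z**2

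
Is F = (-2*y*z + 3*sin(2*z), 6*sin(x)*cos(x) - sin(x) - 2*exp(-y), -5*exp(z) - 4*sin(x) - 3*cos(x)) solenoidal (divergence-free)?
No, ∇·F = -5*exp(z) + 2*exp(-y)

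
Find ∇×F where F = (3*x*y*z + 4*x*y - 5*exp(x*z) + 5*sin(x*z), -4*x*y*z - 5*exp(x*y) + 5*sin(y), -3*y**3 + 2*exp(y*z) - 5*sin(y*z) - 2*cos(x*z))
(4*x*y - 9*y**2 + 2*z*exp(y*z) - 5*z*cos(y*z), 3*x*y - 5*x*exp(x*z) + 5*x*cos(x*z) - 2*z*sin(x*z), -3*x*z - 4*x - 4*y*z - 5*y*exp(x*y))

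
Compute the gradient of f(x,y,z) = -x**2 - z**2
(-2*x, 0, -2*z)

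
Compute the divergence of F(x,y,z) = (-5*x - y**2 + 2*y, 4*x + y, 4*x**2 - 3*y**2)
-4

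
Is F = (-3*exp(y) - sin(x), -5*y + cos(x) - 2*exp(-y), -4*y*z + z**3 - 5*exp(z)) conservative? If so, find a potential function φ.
No, ∇×F = (-4*z, 0, 3*exp(y) - sin(x)) ≠ 0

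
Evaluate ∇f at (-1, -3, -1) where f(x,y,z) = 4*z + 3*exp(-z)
(0, 0, 4 - 3*E)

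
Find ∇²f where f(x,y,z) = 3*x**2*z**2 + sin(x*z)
(6 - sin(x*z))*(x**2 + z**2)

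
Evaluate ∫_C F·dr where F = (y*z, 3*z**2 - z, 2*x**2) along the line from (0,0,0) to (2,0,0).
0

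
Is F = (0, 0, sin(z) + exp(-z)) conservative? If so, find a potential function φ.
Yes, F is conservative. φ = -cos(z) - exp(-z)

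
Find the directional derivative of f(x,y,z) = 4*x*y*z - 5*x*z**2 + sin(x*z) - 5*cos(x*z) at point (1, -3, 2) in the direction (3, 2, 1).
sqrt(14)*(-148 + 7*cos(2) + 35*sin(2))/14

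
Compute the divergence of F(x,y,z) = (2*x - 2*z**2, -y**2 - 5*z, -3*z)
-2*y - 1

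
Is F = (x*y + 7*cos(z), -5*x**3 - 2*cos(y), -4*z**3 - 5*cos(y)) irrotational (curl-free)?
No, ∇×F = (5*sin(y), -7*sin(z), x*(-15*x - 1))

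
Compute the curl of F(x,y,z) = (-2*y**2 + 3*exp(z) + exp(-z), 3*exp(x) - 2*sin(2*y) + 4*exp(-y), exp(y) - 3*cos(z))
(exp(y), 3*exp(z) - exp(-z), 4*y + 3*exp(x))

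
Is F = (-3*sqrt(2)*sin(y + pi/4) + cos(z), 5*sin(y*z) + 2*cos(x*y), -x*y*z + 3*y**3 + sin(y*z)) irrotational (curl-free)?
No, ∇×F = (-x*z + 9*y**2 - 5*y*cos(y*z) + z*cos(y*z), y*z - sin(z), -2*y*sin(x*y) + 3*sqrt(2)*cos(y + pi/4))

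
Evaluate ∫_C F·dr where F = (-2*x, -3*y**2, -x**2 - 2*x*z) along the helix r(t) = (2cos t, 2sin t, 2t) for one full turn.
-8*pi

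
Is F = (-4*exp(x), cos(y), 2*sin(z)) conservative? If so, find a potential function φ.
Yes, F is conservative. φ = -4*exp(x) + sin(y) - 2*cos(z)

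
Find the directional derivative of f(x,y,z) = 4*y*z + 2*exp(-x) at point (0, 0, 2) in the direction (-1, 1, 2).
5*sqrt(6)/3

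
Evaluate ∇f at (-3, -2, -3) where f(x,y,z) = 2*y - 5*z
(0, 2, -5)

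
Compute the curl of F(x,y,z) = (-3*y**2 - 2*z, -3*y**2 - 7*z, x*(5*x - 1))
(7, -10*x - 1, 6*y)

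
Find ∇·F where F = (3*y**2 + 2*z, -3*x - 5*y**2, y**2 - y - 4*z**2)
-10*y - 8*z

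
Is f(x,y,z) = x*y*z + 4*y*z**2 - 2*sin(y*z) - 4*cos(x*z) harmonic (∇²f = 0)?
No, ∇²f = 4*x**2*cos(x*z) + 2*y**2*sin(y*z) + 8*y + 2*z**2*sin(y*z) + 4*z**2*cos(x*z)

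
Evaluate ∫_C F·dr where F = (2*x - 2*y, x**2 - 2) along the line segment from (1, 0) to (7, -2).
26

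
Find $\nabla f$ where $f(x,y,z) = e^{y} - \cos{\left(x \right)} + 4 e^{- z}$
(sin(x), exp(y), -4*exp(-z))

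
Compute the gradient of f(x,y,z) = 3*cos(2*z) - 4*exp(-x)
(4*exp(-x), 0, -6*sin(2*z))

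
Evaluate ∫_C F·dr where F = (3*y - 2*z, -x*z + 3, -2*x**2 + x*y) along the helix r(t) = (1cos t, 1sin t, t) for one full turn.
pi*(-9 - pi)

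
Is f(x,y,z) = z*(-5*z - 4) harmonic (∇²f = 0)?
No, ∇²f = -10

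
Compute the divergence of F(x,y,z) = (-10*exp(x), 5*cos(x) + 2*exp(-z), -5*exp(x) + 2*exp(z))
-10*exp(x) + 2*exp(z)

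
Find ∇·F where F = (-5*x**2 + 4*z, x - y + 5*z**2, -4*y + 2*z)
1 - 10*x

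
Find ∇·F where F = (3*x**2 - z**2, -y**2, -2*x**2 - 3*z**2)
6*x - 2*y - 6*z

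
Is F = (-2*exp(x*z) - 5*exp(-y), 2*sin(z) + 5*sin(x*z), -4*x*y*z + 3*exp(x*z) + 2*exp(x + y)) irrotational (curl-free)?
No, ∇×F = (-4*x*z - 5*x*cos(x*z) + 2*exp(x + y) - 2*cos(z), -2*x*exp(x*z) + 4*y*z - 3*z*exp(x*z) - 2*exp(x + y), 5*z*cos(x*z) - 5*exp(-y))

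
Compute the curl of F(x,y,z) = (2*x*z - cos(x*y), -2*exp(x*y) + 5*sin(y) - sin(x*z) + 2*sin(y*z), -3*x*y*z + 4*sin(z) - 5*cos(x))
(-3*x*z + x*cos(x*z) - 2*y*cos(y*z), 2*x + 3*y*z - 5*sin(x), -x*sin(x*y) - 2*y*exp(x*y) - z*cos(x*z))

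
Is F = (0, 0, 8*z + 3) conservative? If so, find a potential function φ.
Yes, F is conservative. φ = z*(4*z + 3)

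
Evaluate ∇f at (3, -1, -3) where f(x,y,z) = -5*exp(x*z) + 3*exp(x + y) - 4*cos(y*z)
(3*(5 + exp(11))*exp(-9), -12*sin(3) + 3*exp(2), -4*sin(3) - 15*exp(-9))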